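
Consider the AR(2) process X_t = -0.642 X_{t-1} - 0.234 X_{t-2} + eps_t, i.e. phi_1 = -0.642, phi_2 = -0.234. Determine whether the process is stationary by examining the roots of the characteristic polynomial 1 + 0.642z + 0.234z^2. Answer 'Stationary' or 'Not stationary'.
\text{Stationary}

The AR(p) characteristic polynomial is P(z) = 1 + 0.642z + 0.234z^2.
Stationarity requires all roots to lie outside the unit circle, i.e. |z| > 1 for every root.
Set 1 + (0.642) z + (0.234) z^2 = 0, i.e. a z^2 + b z + c = 0 with a = 0.234, b = 0.642, c = 1.
Discriminant D = b^2 - 4ac = (0.642)^2 - 4*(0.234)*1 = 0.412164 - (0.936) = -0.523836.
D < 0, so the roots are the complex-conjugate pair z = (-b +/- i sqrt(-D)) / (2a) = -1.3718 +/- 1.5465i.
For a conjugate pair |z|^2 = z * conj(z) = (product of roots) = c/a = 1/(0.234) = 4.273504, so |z| = sqrt(4.273504) = 2.0672 for both roots.
Moduli of all roots: 2.0672, 2.0672.
All moduli strictly greater than 1? Yes.
Verdict: Stationary.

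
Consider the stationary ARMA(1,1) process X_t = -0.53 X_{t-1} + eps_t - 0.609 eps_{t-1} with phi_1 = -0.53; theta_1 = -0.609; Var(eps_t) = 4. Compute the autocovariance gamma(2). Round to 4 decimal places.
\gamma(2) = 4.4418

Multiply the model equation by X_{t-k} and take expectations. With theta_0 = psi_0 = 1 and psi_j the MA(infinity) weights, this gives
  gamma(k) - sum_i phi_i gamma(k-i) = c_k,
  c_k = sigma^2 * sum_{j=k..q} theta_j psi_{j-k}   (c_k = 0 for k > q),
using gamma(-m) = gamma(m).
psi-weights needed (psi_j = theta_j + sum_i phi_i psi_{j-i}):
  psi_1 = theta_1 + phi_1 = -0.609 + (-0.53) = -1.139
Right-hand sides:
  c_0 = sigma^2 (1 + theta_1 psi_1) = 4 * (1 + (-0.609)(-1.139)) = 4 * 1.693651 = 6.774604
  c_1 = sigma^2 theta_1 = 4 * (-0.609) = -2.436
  c_2 = 0
Equations for k = 0 and k = 1 (AR order 1):
  gamma(0) = phi_1 gamma(1) + c_0
  gamma(1) = phi_1 gamma(0) + c_1
Substituting the second into the first: gamma(0) (1 - phi_1^2) = c_0 + phi_1 c_1, so
  gamma(0) = (c_0 + phi_1 c_1) / (1 - phi_1^2) = (6.774604 + (-0.53)(-2.436)) / (1 - (-0.53)^2) = 8.065684 / 0.7191 = 11.216359.
  gamma(1) = phi_1 gamma(0) + c_1 = (-0.53)(11.216359) + (-2.436) = -8.38067.
For k = 2 (> q): gamma(2) = phi_1 gamma(1) = (-0.53)(-8.38067) = 4.441755.
Therefore gamma(2) = 4.4418 (to 4 decimal places).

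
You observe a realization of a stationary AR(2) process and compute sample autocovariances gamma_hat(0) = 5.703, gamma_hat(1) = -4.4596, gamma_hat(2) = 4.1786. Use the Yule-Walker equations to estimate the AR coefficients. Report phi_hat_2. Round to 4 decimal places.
\hat\phi_{2} = 0.3120

The Yule-Walker equations for an AR(p) process read, in matrix form,
  Gamma_p phi = r_p,   with   (Gamma_p)_{ij} = gamma(|i - j|),
                       (r_p)_i = gamma(i),   i,j = 1..p.
Substitute the sample gammas (Toeplitz matrix and right-hand side of size 2):
  Gamma_p = [[5.703, -4.4596], [-4.4596, 5.703]]
  r_p     = [-4.4596, 4.1786]
Written out:
  5.703 phi_1 - 4.4596 phi_2 = -4.4596
  -4.4596 phi_1 + 5.703 phi_2 = 4.1786
Solve by Cramer's rule:
  det = gamma(0)^2 - gamma(1)^2 = (5.703)^2 - (-4.4596)^2 = 32.524209 - 19.88803216 = 12.63617684
  phi_hat_1 = [gamma(1) gamma(0) - gamma(1) gamma(2)] / det = [(-4.4596)(5.703) - (-4.4596)(4.1786)] / 12.63617684 = -6.79821424 / 12.63617684 = -0.538
  phi_hat_2 = [gamma(0) gamma(2) - gamma(1)^2] / det = [(5.703)(4.1786) - (-4.4596)^2] / 12.63617684 = 3.94252364 / 12.63617684 = 0.312
So phi_hat = [-0.5380, 0.3120].
Therefore phi_hat_2 = 0.3120.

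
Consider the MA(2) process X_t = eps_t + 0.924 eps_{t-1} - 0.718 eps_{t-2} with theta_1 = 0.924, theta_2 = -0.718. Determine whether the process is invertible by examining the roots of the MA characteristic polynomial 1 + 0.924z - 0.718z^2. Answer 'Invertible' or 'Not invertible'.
\text{Not invertible}

The MA(q) characteristic polynomial is P(z) = 1 + 0.924z - 0.718z^2.
Invertibility requires all roots to lie outside the unit circle, i.e. |z| > 1 for every root.
Set 1 + (0.924) z + (-0.718) z^2 = 0, i.e. a z^2 + b z + c = 0 with a = -0.718, b = 0.924, c = 1.
Discriminant D = b^2 - 4ac = (0.924)^2 - 4*(-0.718)*1 = 0.853776 - (-2.872) = 3.725776.
D >= 0, so the roots are real: z = (-b +/- sqrt(D)) / (2a) = (-0.924 +/- 1.930227) / (-1.436).
  z_1 = (-0.924 + 1.930227) / (-1.436) = -0.7007,   |z_1| = 0.7007.
  z_2 = (-0.924 - 1.930227) / (-1.436) = 1.9876,   |z_2| = 1.9876.
Moduli of all roots: 0.7007, 1.9876.
All moduli strictly greater than 1? No.
Verdict: Not invertible.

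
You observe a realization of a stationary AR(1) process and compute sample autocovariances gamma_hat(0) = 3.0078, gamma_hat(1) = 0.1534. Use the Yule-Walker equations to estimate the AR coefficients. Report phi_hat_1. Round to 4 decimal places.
\hat\phi_{1} = 0.0510

The Yule-Walker equations for an AR(p) process read, in matrix form,
  Gamma_p phi = r_p,   with   (Gamma_p)_{ij} = gamma(|i - j|),
                       (r_p)_i = gamma(i),   i,j = 1..p.
Substitute the sample gammas (Toeplitz matrix and right-hand side of size 1):
  Gamma_p = [[3.0078]]
  r_p     = [0.1534]
With p = 1 this is the single equation gamma(0) phi_1 = gamma(1):
  phi_hat_1 = gamma(1) / gamma(0) = 0.1534 / 3.0078 = 0.0510.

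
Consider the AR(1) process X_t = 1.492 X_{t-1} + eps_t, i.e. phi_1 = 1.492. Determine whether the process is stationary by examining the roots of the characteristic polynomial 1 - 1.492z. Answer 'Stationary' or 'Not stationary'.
\text{Not stationary}

The AR(p) characteristic polynomial is P(z) = 1 - 1.492z.
Stationarity requires all roots to lie outside the unit circle, i.e. |z| > 1 for every root.
This is linear in z: 1 + (-1.492) z = 0  =>  z = -1/(-1.492) = 0.670241,  |z| = 0.670241.
Moduli of all roots: 0.6702.
All moduli strictly greater than 1? No.
Verdict: Not stationary.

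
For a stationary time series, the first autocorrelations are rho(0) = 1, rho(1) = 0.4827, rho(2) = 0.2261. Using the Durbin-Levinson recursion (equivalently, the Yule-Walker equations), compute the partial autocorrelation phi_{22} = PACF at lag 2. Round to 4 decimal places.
\phi_{22} = -0.0090

The PACF at lag k is phi_{kk}, the last component of the solution
to the Yule-Walker system G_k phi = r_k where
  (G_k)_{ij} = rho(|i - j|), (r_k)_i = rho(i), i,j = 1..k.
Equivalently, Durbin-Levinson gives phi_{kk} iteratively:
  phi_{11} = rho(1)
  phi_{kk} = [rho(k) - sum_{j=1..k-1} phi_{k-1,j} rho(k-j)]
            / [1 - sum_{j=1..k-1} phi_{k-1,j} rho(j)],
  phi_{k,j} = phi_{k-1,j} - phi_{kk} phi_{k-1,k-j},  j = 1..k-1.
Step k = 1:
  phi_11 = rho(1) = 0.4827.
Step k = 2:
  phi_22 = [rho(2) - phi_11 rho(1)] / [1 - phi_11 rho(1)] = [0.2261 - (0.4827)(0.4827)] / [1 - (0.4827)(0.4827)]
         = -0.00689929 / 0.76700071 = -0.009.
Therefore phi_{22} = -0.0090.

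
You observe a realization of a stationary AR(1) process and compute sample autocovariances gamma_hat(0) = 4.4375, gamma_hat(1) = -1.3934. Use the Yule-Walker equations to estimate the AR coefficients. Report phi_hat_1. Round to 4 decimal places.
\hat\phi_{1} = -0.3140

The Yule-Walker equations for an AR(p) process read, in matrix form,
  Gamma_p phi = r_p,   with   (Gamma_p)_{ij} = gamma(|i - j|),
                       (r_p)_i = gamma(i),   i,j = 1..p.
Substitute the sample gammas (Toeplitz matrix and right-hand side of size 1):
  Gamma_p = [[4.4375]]
  r_p     = [-1.3934]
With p = 1 this is the single equation gamma(0) phi_1 = gamma(1):
  phi_hat_1 = gamma(1) / gamma(0) = -1.3934 / 4.4375 = -0.3140.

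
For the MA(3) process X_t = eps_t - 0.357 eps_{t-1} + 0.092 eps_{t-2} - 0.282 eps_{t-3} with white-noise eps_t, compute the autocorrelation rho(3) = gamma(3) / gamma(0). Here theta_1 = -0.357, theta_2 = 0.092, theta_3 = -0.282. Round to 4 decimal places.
\rho(3) = -0.2320

For an MA(q) process with theta_0 = 1, the autocovariance is
  gamma(k) = sigma^2 * sum_{i=0..q-k} theta_i * theta_{i+k},
and rho(k) = gamma(k) / gamma(0). Sigma^2 cancels.
  numerator   = (1)*(-0.282) = -0.282.
  denominator = (1)^2 + (-0.357)^2 + (0.092)^2 + (-0.282)^2 = 1.215437.
  rho(3) = -0.282 / 1.215437 = -0.2320.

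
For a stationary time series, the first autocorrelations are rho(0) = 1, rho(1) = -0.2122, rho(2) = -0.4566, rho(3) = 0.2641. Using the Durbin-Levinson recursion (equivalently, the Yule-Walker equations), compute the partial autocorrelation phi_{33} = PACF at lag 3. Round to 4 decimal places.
\phi_{33} = 0.0070

The PACF at lag k is phi_{kk}, the last component of the solution
to the Yule-Walker system G_k phi = r_k where
  (G_k)_{ij} = rho(|i - j|), (r_k)_i = rho(i), i,j = 1..k.
Equivalently, Durbin-Levinson gives phi_{kk} iteratively:
  phi_{11} = rho(1)
  phi_{kk} = [rho(k) - sum_{j=1..k-1} phi_{k-1,j} rho(k-j)]
            / [1 - sum_{j=1..k-1} phi_{k-1,j} rho(j)],
  phi_{k,j} = phi_{k-1,j} - phi_{kk} phi_{k-1,k-j},  j = 1..k-1.
Step k = 1:
  phi_11 = rho(1) = -0.2122.
Step k = 2:
  phi_22 = [rho(2) - phi_11 rho(1)] / [1 - phi_11 rho(1)] = [-0.4566 - (-0.2122)(-0.2122)] / [1 - (-0.2122)(-0.2122)]
         = -0.50162884 / 0.95497116 = -0.525282.
  Update: phi_21 = phi_11 - phi_22 phi_11 = -0.2122 - (-0.525282)(-0.2122) = -0.323665.
Step k = 3:
  phi_33 = [rho(3) - phi_21 rho(2) - phi_22 rho(1)] / [1 - phi_21 rho(1) - phi_22 rho(2)]
    numerator   = 0.2641 - (-0.323665)(-0.4566) - (-0.525282)(-0.2122) = 0.0048499
    denominator = 1 - (-0.323665)(-0.2122) - (-0.525282)(-0.4566) = 0.69147473
  phi_33 = 0.0048499 / 0.69147473 = 0.007.
Therefore phi_{33} = 0.0070.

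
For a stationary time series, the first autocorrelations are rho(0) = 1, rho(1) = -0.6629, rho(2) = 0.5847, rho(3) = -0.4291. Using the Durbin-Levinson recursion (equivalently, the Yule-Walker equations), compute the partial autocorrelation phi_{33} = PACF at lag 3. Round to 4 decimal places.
\phi_{33} = 0.0571

The PACF at lag k is phi_{kk}, the last component of the solution
to the Yule-Walker system G_k phi = r_k where
  (G_k)_{ij} = rho(|i - j|), (r_k)_i = rho(i), i,j = 1..k.
Equivalently, Durbin-Levinson gives phi_{kk} iteratively:
  phi_{11} = rho(1)
  phi_{kk} = [rho(k) - sum_{j=1..k-1} phi_{k-1,j} rho(k-j)]
            / [1 - sum_{j=1..k-1} phi_{k-1,j} rho(j)],
  phi_{k,j} = phi_{k-1,j} - phi_{kk} phi_{k-1,k-j},  j = 1..k-1.
Step k = 1:
  phi_11 = rho(1) = -0.6629.
Step k = 2:
  phi_22 = [rho(2) - phi_11 rho(1)] / [1 - phi_11 rho(1)] = [0.5847 - (-0.6629)(-0.6629)] / [1 - (-0.6629)(-0.6629)]
         = 0.14526359 / 0.56056359 = 0.259138.
  Update: phi_21 = phi_11 - phi_22 phi_11 = -0.6629 - (0.259138)(-0.6629) = -0.491117.
Step k = 3:
  phi_33 = [rho(3) - phi_21 rho(2) - phi_22 rho(1)] / [1 - phi_21 rho(1) - phi_22 rho(2)]
    numerator   = -0.4291 - (-0.491117)(0.5847) - (0.259138)(-0.6629) = 0.02983906
    denominator = 1 - (-0.491117)(-0.6629) - (0.259138)(0.5847) = 0.52292021
  phi_33 = 0.02983906 / 0.52292021 = 0.0571.
Therefore phi_{33} = 0.0571.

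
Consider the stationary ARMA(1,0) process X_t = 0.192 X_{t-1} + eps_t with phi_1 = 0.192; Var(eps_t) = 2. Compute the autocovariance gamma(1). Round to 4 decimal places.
\gamma(1) = 0.3987

Multiply the model equation by X_{t-k} and take expectations. With theta_0 = psi_0 = 1 and psi_j the MA(infinity) weights, this gives
  gamma(k) - sum_i phi_i gamma(k-i) = c_k,
  c_k = sigma^2 * sum_{j=k..q} theta_j psi_{j-k}   (c_k = 0 for k > q),
using gamma(-m) = gamma(m).
Pure AR (q = 0): c_0 = sigma^2 = 2, c_k = 0 for k >= 1.
Equations for k = 0 and k = 1 (AR order 1):
  gamma(0) = phi_1 gamma(1) + c_0
  gamma(1) = phi_1 gamma(0) + c_1
Substituting the second into the first: gamma(0) (1 - phi_1^2) = c_0 + phi_1 c_1, so
  gamma(0) = c_0 / (1 - phi_1^2) = 2 / (1 - (0.192)^2) = 2 / 0.963136 = 2.07655.
  gamma(1) = phi_1 gamma(0) = (0.192)(2.07655) = 0.398698.
Therefore gamma(1) = 0.3987 (to 4 decimal places).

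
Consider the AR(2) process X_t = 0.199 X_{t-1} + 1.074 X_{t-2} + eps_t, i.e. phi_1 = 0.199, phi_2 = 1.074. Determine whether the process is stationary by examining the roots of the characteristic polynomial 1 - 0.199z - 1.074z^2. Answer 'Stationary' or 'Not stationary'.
\text{Not stationary}

The AR(p) characteristic polynomial is P(z) = 1 - 0.199z - 1.074z^2.
Stationarity requires all roots to lie outside the unit circle, i.e. |z| > 1 for every root.
Set 1 + (-0.199) z + (-1.074) z^2 = 0, i.e. a z^2 + b z + c = 0 with a = -1.074, b = -0.199, c = 1.
Discriminant D = b^2 - 4ac = (-0.199)^2 - 4*(-1.074)*1 = 0.039601 - (-4.296) = 4.335601.
D >= 0, so the roots are real: z = (-b +/- sqrt(D)) / (2a) = (0.199 +/- 2.082211) / (-2.148).
  z_1 = (0.199 + 2.082211) / (-2.148) = -1.062,   |z_1| = 1.062.
  z_2 = (0.199 - 2.082211) / (-2.148) = 0.8767,   |z_2| = 0.8767.
Moduli of all roots: 1.0620, 0.8767.
All moduli strictly greater than 1? No.
Verdict: Not stationary.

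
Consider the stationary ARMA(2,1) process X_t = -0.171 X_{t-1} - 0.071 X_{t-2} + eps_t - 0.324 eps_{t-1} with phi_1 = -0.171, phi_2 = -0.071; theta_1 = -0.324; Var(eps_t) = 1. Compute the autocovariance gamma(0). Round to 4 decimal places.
\gamma(0) = 1.2463

Multiply the model equation by X_{t-k} and take expectations. With theta_0 = psi_0 = 1 and psi_j the MA(infinity) weights, this gives
  gamma(k) - sum_i phi_i gamma(k-i) = c_k,
  c_k = sigma^2 * sum_{j=k..q} theta_j psi_{j-k}   (c_k = 0 for k > q),
using gamma(-m) = gamma(m).
psi-weights needed (psi_j = theta_j + sum_i phi_i psi_{j-i}):
  psi_1 = theta_1 + phi_1 = -0.324 + (-0.171) = -0.495
Right-hand sides:
  c_0 = sigma^2 (1 + theta_1 psi_1) = 1 * (1 + (-0.324)(-0.495)) = 1 * 1.16038 = 1.16038
  c_1 = sigma^2 theta_1 = 1 * (-0.324) = -0.324
  c_2 = 0
Equations for k = 0, 1, 2 (AR order 2, c_2 = 0):
  (E0) gamma(0) = phi_1 gamma(1) + phi_2 gamma(2) + c_0
  (E1) gamma(1) = phi_1 gamma(0) + phi_2 gamma(1) + c_1
  (E2) gamma(2) = phi_1 gamma(1) + phi_2 gamma(0)
From (E1): gamma(1) = A gamma(0) + B with
  A = phi_1 / (1 - phi_2) = -0.171 / 1.071 = -0.159664,   B = c_1 / (1 - phi_2) = -0.324 / 1.071 = -0.302521.
Insert (E2) into (E0): gamma(0) (1 - phi_2^2) = phi_1 (1 + phi_2) gamma(1) + c_0.
  phi_1 (1 + phi_2) = (-0.171)(0.929) = -0.158859,   1 - phi_2^2 = 0.994959.
Replace gamma(1) by A gamma(0) + B and collect gamma(0):
  gamma(0) [0.994959 - (-0.158859)(-0.159664)] = (-0.158859)(-0.302521) + 1.16038
  gamma(0) * 0.969595 = 1.208438
  gamma(0) = 1.208438 / 0.969595 = 1.246333.
Therefore gamma(0) = 1.2463 (to 4 decimal places).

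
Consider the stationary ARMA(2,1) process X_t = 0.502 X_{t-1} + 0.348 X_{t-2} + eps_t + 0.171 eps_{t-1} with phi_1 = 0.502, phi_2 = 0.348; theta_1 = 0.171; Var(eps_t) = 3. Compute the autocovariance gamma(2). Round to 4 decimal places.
\gamma(2) = 8.3535

Multiply the model equation by X_{t-k} and take expectations. With theta_0 = psi_0 = 1 and psi_j the MA(infinity) weights, this gives
  gamma(k) - sum_i phi_i gamma(k-i) = c_k,
  c_k = sigma^2 * sum_{j=k..q} theta_j psi_{j-k}   (c_k = 0 for k > q),
using gamma(-m) = gamma(m).
psi-weights needed (psi_j = theta_j + sum_i phi_i psi_{j-i}):
  psi_1 = theta_1 + phi_1 = 0.171 + (0.502) = 0.673
Right-hand sides:
  c_0 = sigma^2 (1 + theta_1 psi_1) = 3 * (1 + (0.171)(0.673)) = 3 * 1.115083 = 3.345249
  c_1 = sigma^2 theta_1 = 3 * (0.171) = 0.513
  c_2 = 0
Equations for k = 0, 1, 2 (AR order 2, c_2 = 0):
  (E0) gamma(0) = phi_1 gamma(1) + phi_2 gamma(2) + c_0
  (E1) gamma(1) = phi_1 gamma(0) + phi_2 gamma(1) + c_1
  (E2) gamma(2) = phi_1 gamma(1) + phi_2 gamma(0)
From (E1): gamma(1) = A gamma(0) + B with
  A = phi_1 / (1 - phi_2) = 0.502 / 0.652 = 0.769939,   B = c_1 / (1 - phi_2) = 0.513 / 0.652 = 0.78681.
Insert (E2) into (E0): gamma(0) (1 - phi_2^2) = phi_1 (1 + phi_2) gamma(1) + c_0.
  phi_1 (1 + phi_2) = (0.502)(1.348) = 0.676696,   1 - phi_2^2 = 0.878896.
Replace gamma(1) by A gamma(0) + B and collect gamma(0):
  gamma(0) [0.878896 - (0.676696)(0.769939)] = (0.676696)(0.78681) + 3.345249
  gamma(0) * 0.357882 = 3.87768
  gamma(0) = 3.87768 / 0.357882 = 10.835092.
  gamma(1) = A gamma(0) + B = (0.769939)(10.835092) + (0.78681) = 9.129166.
  gamma(2) = phi_1 gamma(1) + phi_2 gamma(0) = (0.502)(9.129166) + (0.348)(10.835092) = 8.353453.
Therefore gamma(2) = 8.3535 (to 4 decimal places).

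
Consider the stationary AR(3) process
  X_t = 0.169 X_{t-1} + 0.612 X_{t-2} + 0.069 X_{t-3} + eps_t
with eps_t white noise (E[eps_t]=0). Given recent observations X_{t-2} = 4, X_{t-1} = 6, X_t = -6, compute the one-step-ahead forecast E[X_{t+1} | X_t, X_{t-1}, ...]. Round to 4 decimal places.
E[X_{t+1} \mid \mathcal F_t] = 2.9340

For an AR(p) model X_t = c + sum_i phi_i X_{t-i} + eps_t, the
one-step-ahead conditional mean is
  E[X_{t+1} | X_t, ...] = c + sum_i phi_i X_{t+1-i}.
Substitute known values:
  E[X_{t+1} | ...] = (0.169) * (-6) + (0.612) * (6) + (0.069) * (4)
                   = 2.9340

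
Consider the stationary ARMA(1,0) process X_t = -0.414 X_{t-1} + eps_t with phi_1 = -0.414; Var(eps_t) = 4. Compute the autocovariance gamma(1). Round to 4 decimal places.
\gamma(1) = -1.9985

Multiply the model equation by X_{t-k} and take expectations. With theta_0 = psi_0 = 1 and psi_j the MA(infinity) weights, this gives
  gamma(k) - sum_i phi_i gamma(k-i) = c_k,
  c_k = sigma^2 * sum_{j=k..q} theta_j psi_{j-k}   (c_k = 0 for k > q),
using gamma(-m) = gamma(m).
Pure AR (q = 0): c_0 = sigma^2 = 4, c_k = 0 for k >= 1.
Equations for k = 0 and k = 1 (AR order 1):
  gamma(0) = phi_1 gamma(1) + c_0
  gamma(1) = phi_1 gamma(0) + c_1
Substituting the second into the first: gamma(0) (1 - phi_1^2) = c_0 + phi_1 c_1, so
  gamma(0) = c_0 / (1 - phi_1^2) = 4 / (1 - (-0.414)^2) = 4 / 0.828604 = 4.827396.
  gamma(1) = phi_1 gamma(0) = (-0.414)(4.827396) = -1.998542.
Therefore gamma(1) = -1.9985 (to 4 decimal places).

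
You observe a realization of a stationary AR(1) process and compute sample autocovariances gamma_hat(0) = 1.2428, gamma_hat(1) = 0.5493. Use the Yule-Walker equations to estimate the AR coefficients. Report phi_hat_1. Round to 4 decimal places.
\hat\phi_{1} = 0.4420

The Yule-Walker equations for an AR(p) process read, in matrix form,
  Gamma_p phi = r_p,   with   (Gamma_p)_{ij} = gamma(|i - j|),
                       (r_p)_i = gamma(i),   i,j = 1..p.
Substitute the sample gammas (Toeplitz matrix and right-hand side of size 1):
  Gamma_p = [[1.2428]]
  r_p     = [0.5493]
With p = 1 this is the single equation gamma(0) phi_1 = gamma(1):
  phi_hat_1 = gamma(1) / gamma(0) = 0.5493 / 1.2428 = 0.4420.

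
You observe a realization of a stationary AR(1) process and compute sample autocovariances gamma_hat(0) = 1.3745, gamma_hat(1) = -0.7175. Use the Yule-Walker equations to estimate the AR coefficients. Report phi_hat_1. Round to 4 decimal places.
\hat\phi_{1} = -0.5220

The Yule-Walker equations for an AR(p) process read, in matrix form,
  Gamma_p phi = r_p,   with   (Gamma_p)_{ij} = gamma(|i - j|),
                       (r_p)_i = gamma(i),   i,j = 1..p.
Substitute the sample gammas (Toeplitz matrix and right-hand side of size 1):
  Gamma_p = [[1.3745]]
  r_p     = [-0.7175]
With p = 1 this is the single equation gamma(0) phi_1 = gamma(1):
  phi_hat_1 = gamma(1) / gamma(0) = -0.7175 / 1.3745 = -0.5220.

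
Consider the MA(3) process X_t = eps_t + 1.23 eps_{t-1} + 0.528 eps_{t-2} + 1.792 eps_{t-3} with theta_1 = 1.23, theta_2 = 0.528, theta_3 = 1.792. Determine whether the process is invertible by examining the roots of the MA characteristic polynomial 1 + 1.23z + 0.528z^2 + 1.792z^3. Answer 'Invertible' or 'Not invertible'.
\text{Not invertible}

The MA(q) characteristic polynomial is P(z) = 1 + 1.23z + 0.528z^2 + 1.792z^3.
Invertibility requires all roots to lie outside the unit circle, i.e. |z| > 1 for every root.
Degree 3: look for a simple real root z0 first, then factor out (1 - z/z0) and solve the remaining quadratic.
Testing z0 = -0.625: P(-0.625) = 1 + (1.23)(-0.625) + (0.528)(-0.625)^2 + (1.792)(-0.625)^3
  = 1 + (-0.76875) + (0.20625) + (-0.4375) = 0.  So z_0 = -0.625 is a root, |z_0| = 0.625.
Divide out the factor (1 + 1.6 z) = (1 - z/z0) (since 1/z0 = -1.6):
  P(z) = (1 + 1.6 z)(1 + (-0.37) z + (1.12) z^2)
  [check: z-coef -0.37 - (-1.6) = 1.23; z^2-coef 1.12 - (-1.6)(-0.37) = 0.528; z^3-coef -(-1.6)(1.12) = 1.792.]
Remaining roots from the quadratic factor 1 + (-0.37) z + (1.12) z^2:
  Set 1 + (-0.37) z + (1.12) z^2 = 0, i.e. a z^2 + b z + c = 0 with a = 1.12, b = -0.37, c = 1.
  Discriminant D = b^2 - 4ac = (-0.37)^2 - 4*(1.12)*1 = 0.1369 - (4.48) = -4.3431.
  D < 0, so the roots are the complex-conjugate pair z = (-b +/- i sqrt(-D)) / (2a) = 0.1652 +/- 0.9304i.
  For a conjugate pair |z|^2 = z * conj(z) = (product of roots) = c/a = 1/(1.12) = 0.892857, so |z| = sqrt(0.892857) = 0.9449 for both roots.
Moduli of all roots: 0.6250, 0.9449, 0.9449.
All moduli strictly greater than 1? No.
Verdict: Not invertible.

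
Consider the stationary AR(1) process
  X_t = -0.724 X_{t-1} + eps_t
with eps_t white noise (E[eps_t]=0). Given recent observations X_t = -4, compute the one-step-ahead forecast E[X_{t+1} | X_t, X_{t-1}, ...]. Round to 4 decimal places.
E[X_{t+1} \mid \mathcal F_t] = 2.8960

For an AR(p) model X_t = c + sum_i phi_i X_{t-i} + eps_t, the
one-step-ahead conditional mean is
  E[X_{t+1} | X_t, ...] = c + sum_i phi_i X_{t+1-i}.
Substitute known values:
  E[X_{t+1} | ...] = (-0.724) * (-4)
                   = 2.8960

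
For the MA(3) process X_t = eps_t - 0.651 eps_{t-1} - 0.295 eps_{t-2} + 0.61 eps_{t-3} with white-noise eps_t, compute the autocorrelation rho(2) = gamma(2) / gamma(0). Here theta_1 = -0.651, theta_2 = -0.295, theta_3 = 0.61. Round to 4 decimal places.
\rho(2) = -0.3676

For an MA(q) process with theta_0 = 1, the autocovariance is
  gamma(k) = sigma^2 * sum_{i=0..q-k} theta_i * theta_{i+k},
and rho(k) = gamma(k) / gamma(0). Sigma^2 cancels.
  numerator   = (1)*(-0.295) + (-0.651)*(0.61) = -0.69211.
  denominator = (1)^2 + (-0.651)^2 + (-0.295)^2 + (0.61)^2 = 1.882926.
  rho(2) = -0.69211 / 1.882926 = -0.3676.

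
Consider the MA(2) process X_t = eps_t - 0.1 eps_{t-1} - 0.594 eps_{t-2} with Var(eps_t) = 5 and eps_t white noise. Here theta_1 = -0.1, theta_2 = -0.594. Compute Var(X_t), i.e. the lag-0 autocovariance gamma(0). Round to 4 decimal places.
\gamma(0) = 6.8142

For an MA(q) process X_t = eps_t + sum_i theta_i eps_{t-i} with
Var(eps_t) = sigma^2, the variance is
  gamma(0) = sigma^2 * (1 + sum_i theta_i^2).
  sum_i theta_i^2 = (-0.1)^2 + (-0.594)^2 = 0.01 + 0.352836 = 0.362836.
  gamma(0) = 5 * (1 + 0.362836) = 5 * 1.362836 = 6.81418, which rounds to 6.8142.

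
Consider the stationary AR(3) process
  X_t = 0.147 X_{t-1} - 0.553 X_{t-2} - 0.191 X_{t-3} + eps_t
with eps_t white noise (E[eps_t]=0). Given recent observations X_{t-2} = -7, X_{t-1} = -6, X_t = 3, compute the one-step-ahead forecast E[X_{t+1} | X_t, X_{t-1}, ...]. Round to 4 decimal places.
E[X_{t+1} \mid \mathcal F_t] = 5.0960

For an AR(p) model X_t = c + sum_i phi_i X_{t-i} + eps_t, the
one-step-ahead conditional mean is
  E[X_{t+1} | X_t, ...] = c + sum_i phi_i X_{t+1-i}.
Substitute known values:
  E[X_{t+1} | ...] = (0.147) * (3) + (-0.553) * (-6) + (-0.191) * (-7)
                   = 5.0960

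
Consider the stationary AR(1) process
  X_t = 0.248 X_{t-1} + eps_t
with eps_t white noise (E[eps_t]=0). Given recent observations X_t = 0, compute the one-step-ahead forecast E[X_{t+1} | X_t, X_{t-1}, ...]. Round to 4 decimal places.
E[X_{t+1} \mid \mathcal F_t] = 0.0000

For an AR(p) model X_t = c + sum_i phi_i X_{t-i} + eps_t, the
one-step-ahead conditional mean is
  E[X_{t+1} | X_t, ...] = c + sum_i phi_i X_{t+1-i}.
Substitute known values:
  E[X_{t+1} | ...] = (0.248) * (0)
                   = 0.0000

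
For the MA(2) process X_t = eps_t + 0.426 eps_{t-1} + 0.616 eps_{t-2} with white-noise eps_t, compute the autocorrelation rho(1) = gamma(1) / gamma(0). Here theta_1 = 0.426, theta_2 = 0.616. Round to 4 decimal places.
\rho(1) = 0.4410

For an MA(q) process with theta_0 = 1, the autocovariance is
  gamma(k) = sigma^2 * sum_{i=0..q-k} theta_i * theta_{i+k},
and rho(k) = gamma(k) / gamma(0). Sigma^2 cancels.
  numerator   = (1)*(0.426) + (0.426)*(0.616) = 0.688416.
  denominator = (1)^2 + (0.426)^2 + (0.616)^2 = 1.560932.
  rho(1) = 0.688416 / 1.560932 = 0.4410.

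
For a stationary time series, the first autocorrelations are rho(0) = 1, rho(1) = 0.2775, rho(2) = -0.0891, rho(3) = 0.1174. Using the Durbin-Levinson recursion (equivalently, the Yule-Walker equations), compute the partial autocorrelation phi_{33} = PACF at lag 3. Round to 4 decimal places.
\phi_{33} = 0.2200

The PACF at lag k is phi_{kk}, the last component of the solution
to the Yule-Walker system G_k phi = r_k where
  (G_k)_{ij} = rho(|i - j|), (r_k)_i = rho(i), i,j = 1..k.
Equivalently, Durbin-Levinson gives phi_{kk} iteratively:
  phi_{11} = rho(1)
  phi_{kk} = [rho(k) - sum_{j=1..k-1} phi_{k-1,j} rho(k-j)]
            / [1 - sum_{j=1..k-1} phi_{k-1,j} rho(j)],
  phi_{k,j} = phi_{k-1,j} - phi_{kk} phi_{k-1,k-j},  j = 1..k-1.
Step k = 1:
  phi_11 = rho(1) = 0.2775.
Step k = 2:
  phi_22 = [rho(2) - phi_11 rho(1)] / [1 - phi_11 rho(1)] = [-0.0891 - (0.2775)(0.2775)] / [1 - (0.2775)(0.2775)]
         = -0.16610625 / 0.92299375 = -0.179965.
  Update: phi_21 = phi_11 - phi_22 phi_11 = 0.2775 - (-0.179965)(0.2775) = 0.32744.
Step k = 3:
  phi_33 = [rho(3) - phi_21 rho(2) - phi_22 rho(1)] / [1 - phi_21 rho(1) - phi_22 rho(2)]
    numerator   = 0.1174 - (0.32744)(-0.0891) - (-0.179965)(0.2775) = 0.19651511
    denominator = 1 - (0.32744)(0.2775) - (-0.179965)(-0.0891) = 0.8931005
  phi_33 = 0.19651511 / 0.8931005 = 0.22.
Therefore phi_{33} = 0.2200.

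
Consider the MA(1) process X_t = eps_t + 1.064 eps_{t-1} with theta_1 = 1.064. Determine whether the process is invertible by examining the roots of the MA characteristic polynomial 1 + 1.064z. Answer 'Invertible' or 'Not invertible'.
\text{Not invertible}

The MA(q) characteristic polynomial is P(z) = 1 + 1.064z.
Invertibility requires all roots to lie outside the unit circle, i.e. |z| > 1 for every root.
This is linear in z: 1 + (1.064) z = 0  =>  z = -1/(1.064) = -0.93985,  |z| = 0.93985.
Moduli of all roots: 0.9398.
All moduli strictly greater than 1? No.
Verdict: Not invertible.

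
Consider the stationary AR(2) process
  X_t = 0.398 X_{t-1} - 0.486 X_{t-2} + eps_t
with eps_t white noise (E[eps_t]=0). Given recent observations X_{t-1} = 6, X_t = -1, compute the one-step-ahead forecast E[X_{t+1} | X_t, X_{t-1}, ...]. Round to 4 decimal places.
E[X_{t+1} \mid \mathcal F_t] = -3.3140

For an AR(p) model X_t = c + sum_i phi_i X_{t-i} + eps_t, the
one-step-ahead conditional mean is
  E[X_{t+1} | X_t, ...] = c + sum_i phi_i X_{t+1-i}.
Substitute known values:
  E[X_{t+1} | ...] = (0.398) * (-1) + (-0.486) * (6)
                   = -3.3140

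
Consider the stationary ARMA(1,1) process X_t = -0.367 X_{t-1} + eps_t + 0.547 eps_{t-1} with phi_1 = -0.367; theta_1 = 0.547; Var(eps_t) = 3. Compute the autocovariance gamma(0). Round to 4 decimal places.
\gamma(0) = 3.1123

Multiply the model equation by X_{t-k} and take expectations. With theta_0 = psi_0 = 1 and psi_j the MA(infinity) weights, this gives
  gamma(k) - sum_i phi_i gamma(k-i) = c_k,
  c_k = sigma^2 * sum_{j=k..q} theta_j psi_{j-k}   (c_k = 0 for k > q),
using gamma(-m) = gamma(m).
psi-weights needed (psi_j = theta_j + sum_i phi_i psi_{j-i}):
  psi_1 = theta_1 + phi_1 = 0.547 + (-0.367) = 0.18
Right-hand sides:
  c_0 = sigma^2 (1 + theta_1 psi_1) = 3 * (1 + (0.547)(0.18)) = 3 * 1.09846 = 3.29538
  c_1 = sigma^2 theta_1 = 3 * (0.547) = 1.641
  c_2 = 0
Equations for k = 0 and k = 1 (AR order 1):
  gamma(0) = phi_1 gamma(1) + c_0
  gamma(1) = phi_1 gamma(0) + c_1
Substituting the second into the first: gamma(0) (1 - phi_1^2) = c_0 + phi_1 c_1, so
  gamma(0) = (c_0 + phi_1 c_1) / (1 - phi_1^2) = (3.29538 + (-0.367)(1.641)) / (1 - (-0.367)^2) = 2.693133 / 0.865311 = 3.11233.
Therefore gamma(0) = 3.1123 (to 4 decimal places).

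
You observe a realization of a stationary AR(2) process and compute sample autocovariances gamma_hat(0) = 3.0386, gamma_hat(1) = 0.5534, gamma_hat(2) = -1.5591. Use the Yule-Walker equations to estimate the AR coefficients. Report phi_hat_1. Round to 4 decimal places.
\hat\phi_{1} = 0.2850

The Yule-Walker equations for an AR(p) process read, in matrix form,
  Gamma_p phi = r_p,   with   (Gamma_p)_{ij} = gamma(|i - j|),
                       (r_p)_i = gamma(i),   i,j = 1..p.
Substitute the sample gammas (Toeplitz matrix and right-hand side of size 2):
  Gamma_p = [[3.0386, 0.5534], [0.5534, 3.0386]]
  r_p     = [0.5534, -1.5591]
Written out:
  3.0386 phi_1 + 0.5534 phi_2 = 0.5534
  0.5534 phi_1 + 3.0386 phi_2 = -1.5591
Solve by Cramer's rule:
  det = gamma(0)^2 - gamma(1)^2 = (3.0386)^2 - (0.5534)^2 = 9.23308996 - 0.30625156 = 8.9268384
  phi_hat_1 = [gamma(1) gamma(0) - gamma(1) gamma(2)] / det = [(0.5534)(3.0386) - (0.5534)(-1.5591)] / 8.9268384 = 2.54436718 / 8.9268384 = 0.285
  phi_hat_2 = [gamma(0) gamma(2) - gamma(1)^2] / det = [(3.0386)(-1.5591) - (0.5534)^2] / 8.9268384 = -5.04373282 / 8.9268384 = -0.565
So phi_hat = [0.2850, -0.5650].
Therefore phi_hat_1 = 0.2850.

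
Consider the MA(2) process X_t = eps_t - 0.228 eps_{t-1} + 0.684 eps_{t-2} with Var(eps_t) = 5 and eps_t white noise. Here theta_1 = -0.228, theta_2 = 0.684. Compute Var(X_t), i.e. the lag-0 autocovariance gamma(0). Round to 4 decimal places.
\gamma(0) = 7.5992

For an MA(q) process X_t = eps_t + sum_i theta_i eps_{t-i} with
Var(eps_t) = sigma^2, the variance is
  gamma(0) = sigma^2 * (1 + sum_i theta_i^2).
  sum_i theta_i^2 = (-0.228)^2 + (0.684)^2 = 0.051984 + 0.467856 = 0.51984.
  gamma(0) = 5 * (1 + 0.51984) = 5 * 1.51984 = 7.5992.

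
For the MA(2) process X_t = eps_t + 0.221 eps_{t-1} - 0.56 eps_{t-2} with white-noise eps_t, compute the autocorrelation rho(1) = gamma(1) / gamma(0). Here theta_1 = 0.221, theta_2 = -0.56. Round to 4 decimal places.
\rho(1) = 0.0714

For an MA(q) process with theta_0 = 1, the autocovariance is
  gamma(k) = sigma^2 * sum_{i=0..q-k} theta_i * theta_{i+k},
and rho(k) = gamma(k) / gamma(0). Sigma^2 cancels.
  numerator   = (1)*(0.221) + (0.221)*(-0.56) = 0.09724.
  denominator = (1)^2 + (0.221)^2 + (-0.56)^2 = 1.362441.
  rho(1) = 0.09724 / 1.362441 = 0.0714.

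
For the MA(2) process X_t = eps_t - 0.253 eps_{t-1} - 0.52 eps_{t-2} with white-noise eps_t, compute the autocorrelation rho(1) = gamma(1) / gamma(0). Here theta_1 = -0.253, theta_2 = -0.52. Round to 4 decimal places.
\rho(1) = -0.0910

For an MA(q) process with theta_0 = 1, the autocovariance is
  gamma(k) = sigma^2 * sum_{i=0..q-k} theta_i * theta_{i+k},
and rho(k) = gamma(k) / gamma(0). Sigma^2 cancels.
  numerator   = (1)*(-0.253) + (-0.253)*(-0.52) = -0.12144.
  denominator = (1)^2 + (-0.253)^2 + (-0.52)^2 = 1.334409.
  rho(1) = -0.12144 / 1.334409 = -0.0910.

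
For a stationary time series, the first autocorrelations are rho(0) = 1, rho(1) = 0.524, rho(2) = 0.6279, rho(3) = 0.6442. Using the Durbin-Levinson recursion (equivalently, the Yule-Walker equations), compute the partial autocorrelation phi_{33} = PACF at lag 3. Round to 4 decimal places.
\phi_{33} = 0.3980

The PACF at lag k is phi_{kk}, the last component of the solution
to the Yule-Walker system G_k phi = r_k where
  (G_k)_{ij} = rho(|i - j|), (r_k)_i = rho(i), i,j = 1..k.
Equivalently, Durbin-Levinson gives phi_{kk} iteratively:
  phi_{11} = rho(1)
  phi_{kk} = [rho(k) - sum_{j=1..k-1} phi_{k-1,j} rho(k-j)]
            / [1 - sum_{j=1..k-1} phi_{k-1,j} rho(j)],
  phi_{k,j} = phi_{k-1,j} - phi_{kk} phi_{k-1,k-j},  j = 1..k-1.
Step k = 1:
  phi_11 = rho(1) = 0.524.
Step k = 2:
  phi_22 = [rho(2) - phi_11 rho(1)] / [1 - phi_11 rho(1)] = [0.6279 - (0.524)(0.524)] / [1 - (0.524)(0.524)]
         = 0.353324 / 0.725424 = 0.487059.
  Update: phi_21 = phi_11 - phi_22 phi_11 = 0.524 - (0.487059)(0.524) = 0.268781.
Step k = 3:
  phi_33 = [rho(3) - phi_21 rho(2) - phi_22 rho(1)] / [1 - phi_21 rho(1) - phi_22 rho(2)]
    numerator   = 0.6442 - (0.268781)(0.6279) - (0.487059)(0.524) = 0.22021352
    denominator = 1 - (0.268781)(0.524) - (0.487059)(0.6279) = 0.55333451
  phi_33 = 0.22021352 / 0.55333451 = 0.398.
Therefore phi_{33} = 0.3980.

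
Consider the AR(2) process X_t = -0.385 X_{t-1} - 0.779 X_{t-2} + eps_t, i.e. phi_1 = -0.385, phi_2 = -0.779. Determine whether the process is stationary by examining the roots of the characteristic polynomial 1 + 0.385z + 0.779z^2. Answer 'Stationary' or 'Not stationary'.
\text{Stationary}

The AR(p) characteristic polynomial is P(z) = 1 + 0.385z + 0.779z^2.
Stationarity requires all roots to lie outside the unit circle, i.e. |z| > 1 for every root.
Set 1 + (0.385) z + (0.779) z^2 = 0, i.e. a z^2 + b z + c = 0 with a = 0.779, b = 0.385, c = 1.
Discriminant D = b^2 - 4ac = (0.385)^2 - 4*(0.779)*1 = 0.148225 - (3.116) = -2.967775.
D < 0, so the roots are the complex-conjugate pair z = (-b +/- i sqrt(-D)) / (2a) = -0.2471 +/- 1.1057i.
For a conjugate pair |z|^2 = z * conj(z) = (product of roots) = c/a = 1/(0.779) = 1.283697, so |z| = sqrt(1.283697) = 1.133 for both roots.
Moduli of all roots: 1.1330, 1.1330.
All moduli strictly greater than 1? Yes.
Verdict: Stationary.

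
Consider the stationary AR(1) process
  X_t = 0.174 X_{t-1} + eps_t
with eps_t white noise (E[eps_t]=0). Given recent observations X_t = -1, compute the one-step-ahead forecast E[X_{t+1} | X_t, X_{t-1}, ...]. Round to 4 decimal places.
E[X_{t+1} \mid \mathcal F_t] = -0.1740

For an AR(p) model X_t = c + sum_i phi_i X_{t-i} + eps_t, the
one-step-ahead conditional mean is
  E[X_{t+1} | X_t, ...] = c + sum_i phi_i X_{t+1-i}.
Substitute known values:
  E[X_{t+1} | ...] = (0.174) * (-1)
                   = -0.1740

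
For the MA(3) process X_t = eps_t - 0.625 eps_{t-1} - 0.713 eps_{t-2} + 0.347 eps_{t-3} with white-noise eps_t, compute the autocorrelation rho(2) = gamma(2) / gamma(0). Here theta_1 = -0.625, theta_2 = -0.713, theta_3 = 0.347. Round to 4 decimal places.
\rho(2) = -0.4605

For an MA(q) process with theta_0 = 1, the autocovariance is
  gamma(k) = sigma^2 * sum_{i=0..q-k} theta_i * theta_{i+k},
and rho(k) = gamma(k) / gamma(0). Sigma^2 cancels.
  numerator   = (1)*(-0.713) + (-0.625)*(0.347) = -0.929875.
  denominator = (1)^2 + (-0.625)^2 + (-0.713)^2 + (0.347)^2 = 2.019403.
  rho(2) = -0.929875 / 2.019403 = -0.4605.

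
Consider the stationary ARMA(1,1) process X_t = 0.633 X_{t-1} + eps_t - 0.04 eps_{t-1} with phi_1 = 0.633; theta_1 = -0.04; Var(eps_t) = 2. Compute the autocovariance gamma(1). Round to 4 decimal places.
\gamma(1) = 1.9288

Multiply the model equation by X_{t-k} and take expectations. With theta_0 = psi_0 = 1 and psi_j the MA(infinity) weights, this gives
  gamma(k) - sum_i phi_i gamma(k-i) = c_k,
  c_k = sigma^2 * sum_{j=k..q} theta_j psi_{j-k}   (c_k = 0 for k > q),
using gamma(-m) = gamma(m).
psi-weights needed (psi_j = theta_j + sum_i phi_i psi_{j-i}):
  psi_1 = theta_1 + phi_1 = -0.04 + (0.633) = 0.593
Right-hand sides:
  c_0 = sigma^2 (1 + theta_1 psi_1) = 2 * (1 + (-0.04)(0.593)) = 2 * 0.97628 = 1.95256
  c_1 = sigma^2 theta_1 = 2 * (-0.04) = -0.08
  c_2 = 0
Equations for k = 0 and k = 1 (AR order 1):
  gamma(0) = phi_1 gamma(1) + c_0
  gamma(1) = phi_1 gamma(0) + c_1
Substituting the second into the first: gamma(0) (1 - phi_1^2) = c_0 + phi_1 c_1, so
  gamma(0) = (c_0 + phi_1 c_1) / (1 - phi_1^2) = (1.95256 + (0.633)(-0.08)) / (1 - (0.633)^2) = 1.90192 / 0.599311 = 3.173511.
  gamma(1) = phi_1 gamma(0) + c_1 = (0.633)(3.173511) + (-0.08) = 1.928832.
Therefore gamma(1) = 1.9288 (to 4 decimal places).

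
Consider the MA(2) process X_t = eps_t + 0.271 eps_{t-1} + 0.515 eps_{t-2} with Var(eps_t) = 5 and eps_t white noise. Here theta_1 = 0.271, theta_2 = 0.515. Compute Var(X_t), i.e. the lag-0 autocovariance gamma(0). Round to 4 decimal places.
\gamma(0) = 6.6933

For an MA(q) process X_t = eps_t + sum_i theta_i eps_{t-i} with
Var(eps_t) = sigma^2, the variance is
  gamma(0) = sigma^2 * (1 + sum_i theta_i^2).
  sum_i theta_i^2 = (0.271)^2 + (0.515)^2 = 0.073441 + 0.265225 = 0.338666.
  gamma(0) = 5 * (1 + 0.338666) = 5 * 1.338666 = 6.69333, which rounds to 6.6933.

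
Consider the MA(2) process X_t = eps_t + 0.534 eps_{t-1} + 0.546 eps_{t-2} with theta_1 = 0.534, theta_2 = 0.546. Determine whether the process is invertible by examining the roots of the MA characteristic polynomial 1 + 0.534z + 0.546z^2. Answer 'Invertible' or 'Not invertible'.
\text{Invertible}

The MA(q) characteristic polynomial is P(z) = 1 + 0.534z + 0.546z^2.
Invertibility requires all roots to lie outside the unit circle, i.e. |z| > 1 for every root.
Set 1 + (0.534) z + (0.546) z^2 = 0, i.e. a z^2 + b z + c = 0 with a = 0.546, b = 0.534, c = 1.
Discriminant D = b^2 - 4ac = (0.534)^2 - 4*(0.546)*1 = 0.285156 - (2.184) = -1.898844.
D < 0, so the roots are the complex-conjugate pair z = (-b +/- i sqrt(-D)) / (2a) = -0.489 +/- 1.2619i.
For a conjugate pair |z|^2 = z * conj(z) = (product of roots) = c/a = 1/(0.546) = 1.831502, so |z| = sqrt(1.831502) = 1.3533 for both roots.
Moduli of all roots: 1.3533, 1.3533.
All moduli strictly greater than 1? Yes.
Verdict: Invertible.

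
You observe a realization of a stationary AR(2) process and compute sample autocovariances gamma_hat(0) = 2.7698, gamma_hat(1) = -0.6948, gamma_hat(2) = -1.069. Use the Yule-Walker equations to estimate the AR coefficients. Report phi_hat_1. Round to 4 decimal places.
\hat\phi_{1} = -0.3710

The Yule-Walker equations for an AR(p) process read, in matrix form,
  Gamma_p phi = r_p,   with   (Gamma_p)_{ij} = gamma(|i - j|),
                       (r_p)_i = gamma(i),   i,j = 1..p.
Substitute the sample gammas (Toeplitz matrix and right-hand side of size 2):
  Gamma_p = [[2.7698, -0.6948], [-0.6948, 2.7698]]
  r_p     = [-0.6948, -1.069]
Written out:
  2.7698 phi_1 - 0.6948 phi_2 = -0.6948
  -0.6948 phi_1 + 2.7698 phi_2 = -1.069
Solve by Cramer's rule:
  det = gamma(0)^2 - gamma(1)^2 = (2.7698)^2 - (-0.6948)^2 = 7.67179204 - 0.48274704 = 7.189045
  phi_hat_1 = [gamma(1) gamma(0) - gamma(1) gamma(2)] / det = [(-0.6948)(2.7698) - (-0.6948)(-1.069)] / 7.189045 = -2.66719824 / 7.189045 = -0.371
  phi_hat_2 = [gamma(0) gamma(2) - gamma(1)^2] / det = [(2.7698)(-1.069) - (-0.6948)^2] / 7.189045 = -3.44366324 / 7.189045 = -0.479
So phi_hat = [-0.3710, -0.4790].
Therefore phi_hat_1 = -0.3710.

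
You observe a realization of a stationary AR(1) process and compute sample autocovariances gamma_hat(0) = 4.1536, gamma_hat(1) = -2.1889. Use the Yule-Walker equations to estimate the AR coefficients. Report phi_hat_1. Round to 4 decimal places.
\hat\phi_{1} = -0.5270

The Yule-Walker equations for an AR(p) process read, in matrix form,
  Gamma_p phi = r_p,   with   (Gamma_p)_{ij} = gamma(|i - j|),
                       (r_p)_i = gamma(i),   i,j = 1..p.
Substitute the sample gammas (Toeplitz matrix and right-hand side of size 1):
  Gamma_p = [[4.1536]]
  r_p     = [-2.1889]
With p = 1 this is the single equation gamma(0) phi_1 = gamma(1):
  phi_hat_1 = gamma(1) / gamma(0) = -2.1889 / 4.1536 = -0.5270.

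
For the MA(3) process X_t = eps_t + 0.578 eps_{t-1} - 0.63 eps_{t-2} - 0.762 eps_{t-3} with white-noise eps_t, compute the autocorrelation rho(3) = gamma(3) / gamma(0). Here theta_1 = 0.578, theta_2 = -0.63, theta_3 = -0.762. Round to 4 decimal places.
\rho(3) = -0.3296

For an MA(q) process with theta_0 = 1, the autocovariance is
  gamma(k) = sigma^2 * sum_{i=0..q-k} theta_i * theta_{i+k},
and rho(k) = gamma(k) / gamma(0). Sigma^2 cancels.
  numerator   = (1)*(-0.762) = -0.762.
  denominator = (1)^2 + (0.578)^2 + (-0.63)^2 + (-0.762)^2 = 2.311628.
  rho(3) = -0.762 / 2.311628 = -0.3296.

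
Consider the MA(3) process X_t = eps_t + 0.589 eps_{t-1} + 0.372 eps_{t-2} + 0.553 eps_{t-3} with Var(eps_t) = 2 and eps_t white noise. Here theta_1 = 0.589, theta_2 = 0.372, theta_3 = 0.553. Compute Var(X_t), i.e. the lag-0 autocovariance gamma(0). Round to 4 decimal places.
\gamma(0) = 3.5822

For an MA(q) process X_t = eps_t + sum_i theta_i eps_{t-i} with
Var(eps_t) = sigma^2, the variance is
  gamma(0) = sigma^2 * (1 + sum_i theta_i^2).
  sum_i theta_i^2 = (0.589)^2 + (0.372)^2 + (0.553)^2 = 0.346921 + 0.138384 + 0.305809 = 0.791114.
  gamma(0) = 2 * (1 + 0.791114) = 2 * 1.791114 = 3.582228, which rounds to 3.5822.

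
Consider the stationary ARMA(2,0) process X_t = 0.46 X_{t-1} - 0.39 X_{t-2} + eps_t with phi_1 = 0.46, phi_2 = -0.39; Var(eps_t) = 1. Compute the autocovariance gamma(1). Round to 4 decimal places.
\gamma(1) = 0.4383

Multiply the model equation by X_{t-k} and take expectations. With theta_0 = psi_0 = 1 and psi_j the MA(infinity) weights, this gives
  gamma(k) - sum_i phi_i gamma(k-i) = c_k,
  c_k = sigma^2 * sum_{j=k..q} theta_j psi_{j-k}   (c_k = 0 for k > q),
using gamma(-m) = gamma(m).
Pure AR (q = 0): c_0 = sigma^2 = 1, c_k = 0 for k >= 1.
Equations for k = 0, 1, 2 (AR order 2, c_2 = 0):
  (E0) gamma(0) = phi_1 gamma(1) + phi_2 gamma(2) + c_0
  (E1) gamma(1) = phi_1 gamma(0) + phi_2 gamma(1) + c_1
  (E2) gamma(2) = phi_1 gamma(1) + phi_2 gamma(0)
From (E1): gamma(1) = A gamma(0) + B with
  A = phi_1 / (1 - phi_2) = 0.46 / 1.39 = 0.330935,   B = c_1 / (1 - phi_2) = 0 / 1.39 = 0.
Insert (E2) into (E0): gamma(0) (1 - phi_2^2) = phi_1 (1 + phi_2) gamma(1) + c_0.
  phi_1 (1 + phi_2) = (0.46)(0.61) = 0.2806,   1 - phi_2^2 = 0.8479.
Replace gamma(1) by A gamma(0) + B and collect gamma(0):
  gamma(0) [0.8479 - (0.2806)(0.330935)] = c_0 = 1
  gamma(0) * 0.75504 = 1
  gamma(0) = 1 / 0.75504 = 1.324434.
  gamma(1) = A gamma(0) = (0.330935)(1.324434) = 0.438302.
Therefore gamma(1) = 0.4383 (to 4 decimal places).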